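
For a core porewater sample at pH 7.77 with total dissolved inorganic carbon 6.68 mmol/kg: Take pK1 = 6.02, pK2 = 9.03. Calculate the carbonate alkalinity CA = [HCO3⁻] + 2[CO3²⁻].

CA = 6.91 mmol/kg

CA = [HCO3⁻] + 2[CO3²⁻] = (α₁ + 2α₂)·DIC
At pH 7.77: [H⁺]/K1 = 10^-1.75 = 0.017783, K2/[H⁺] = 10^-1.26 = 0.054954
α₁ = 1/(1 + 0.017783 + 0.054954) = 1/1.0727 = 0.9322; α₂ = α₁·K2/[H⁺] = 0.05123
α₁ + 2α₂ = 1.0347
CA = 1.0347 × 6.68 = 6.91 mmol/kg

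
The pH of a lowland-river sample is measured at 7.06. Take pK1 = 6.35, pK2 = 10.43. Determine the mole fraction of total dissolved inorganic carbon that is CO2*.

α₀ = 1 / (1 + K1/[H⁺] + K1K2/[H⁺]²) = 1 / (1 + 10^+0.71 + 10^-2.66)
   = 1 / (1 + 5.1286 + 0.0021878) = 1/6.1308 = 0.1631

α₀ = 0.163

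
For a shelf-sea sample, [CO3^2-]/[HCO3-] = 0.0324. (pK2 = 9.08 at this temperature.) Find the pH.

pH = 7.59

From K2 = [H⁺][CO3^2-]/[HCO3-]:  pH = pK2 + log₁₀([CO3^2-]/[HCO3-])
log₁₀(0.0324) = -1.489
pH = 9.08 + (-1.489) = 7.59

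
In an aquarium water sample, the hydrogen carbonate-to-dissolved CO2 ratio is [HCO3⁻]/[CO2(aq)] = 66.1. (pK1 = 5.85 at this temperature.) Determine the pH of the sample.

From K1 = [H⁺][HCO3⁻]/[CO2(aq)]:  pH = pK1 + log₁₀([HCO3⁻]/[CO2(aq)])
log₁₀(66.1) = +1.820
pH = 5.85 + (+1.820) = 7.67

pH = 7.67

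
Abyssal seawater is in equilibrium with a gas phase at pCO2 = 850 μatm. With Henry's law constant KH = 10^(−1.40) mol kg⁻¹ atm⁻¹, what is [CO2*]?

KH = 10^(−1.40) = 3.981×10^-2 mol kg⁻¹ atm⁻¹
[CO2*] = KH · pCO2 = 3.981×10^-2 × 850×10^-6 atm = 3.38×10^-5 mol/kg

[CO2*] = 33.8 μmol/kg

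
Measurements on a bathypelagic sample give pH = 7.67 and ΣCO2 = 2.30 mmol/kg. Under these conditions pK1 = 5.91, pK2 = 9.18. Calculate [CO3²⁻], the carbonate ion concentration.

[CO3²⁻] = 0.0678 mmol/kg

α₂ = 1 / (1 + [H⁺]/K2 + [H⁺]²/(K1K2)) = 1 / (1 + 10^+1.51 + 10^-0.25)
   = 1 / (1 + 32.359 + 0.56234) = 1/33.922 = 0.02948
[CO3²⁻] = α₂ × DIC = 0.02948 × 2.30 = 0.0678 mmol/kg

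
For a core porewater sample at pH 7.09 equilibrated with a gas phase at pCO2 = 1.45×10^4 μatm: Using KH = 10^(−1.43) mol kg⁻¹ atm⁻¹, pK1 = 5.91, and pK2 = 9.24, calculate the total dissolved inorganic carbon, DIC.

[CO2*] = KH · pCO2 = 10^(−1.43) × 1.45×10^4×10^-6 = 5.387×10^-4 mol/kg
α₀ = 1/(1 + K1/[H⁺] + K1K2/[H⁺]²) = 1/(1 + 10^+1.18 + 10^-0.97) = 0.06157
DIC = [CO2*]/α₀ = 5.387×10^-4 / 0.06157 = 8.75 mmol/kg

DIC = 8.75 mmol/kg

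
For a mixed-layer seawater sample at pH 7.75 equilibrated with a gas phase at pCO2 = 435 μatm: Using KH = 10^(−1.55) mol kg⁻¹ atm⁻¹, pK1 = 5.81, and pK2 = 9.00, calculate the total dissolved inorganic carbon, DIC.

[CO2*] = KH · pCO2 = 10^(−1.55) × 435×10^-6 = 1.226×10^-5 mol/kg
α₀ = 1/(1 + K1/[H⁺] + K1K2/[H⁺]²) = 1/(1 + 10^+1.94 + 10^+0.69) = 0.01075
DIC = [CO2*]/α₀ = 1.226×10^-5 / 0.01075 = 1.14 mmol/kg

DIC = 1.14 mmol/kg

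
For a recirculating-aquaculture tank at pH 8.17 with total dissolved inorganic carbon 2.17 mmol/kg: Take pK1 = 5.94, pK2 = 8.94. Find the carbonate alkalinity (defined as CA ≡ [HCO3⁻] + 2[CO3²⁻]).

CA = [HCO3⁻] + 2[CO3²⁻] = (α₁ + 2α₂)·DIC
At pH 8.17: [H⁺]/K1 = 10^-2.23 = 0.0058884, K2/[H⁺] = 10^-0.77 = 0.16982
α₁ = 1/(1 + 0.0058884 + 0.16982) = 1/1.1757 = 0.8505; α₂ = α₁·K2/[H⁺] = 0.1444
α₁ + 2α₂ = 1.1394
CA = 1.1394 × 2.17 = 2.47 mmol/kg

CA = 2.47 mmol/kg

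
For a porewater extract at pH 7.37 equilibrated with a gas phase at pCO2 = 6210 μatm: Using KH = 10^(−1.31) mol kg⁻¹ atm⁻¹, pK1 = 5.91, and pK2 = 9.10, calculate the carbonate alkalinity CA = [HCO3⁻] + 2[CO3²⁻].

[CO2*] = KH · pCO2 = 10^(−1.31) × 6210×10^-6 = 3.042×10^-4 mol/kg
α₀ = 1/(1 + K1/[H⁺] + K1K2/[H⁺]²) = 1/(1 + 10^+1.46 + 10^-0.27) = 0.03292
DIC = [CO2*]/α₀ = 3.042×10^-4 / 0.03292 = 9.239 mmol/kg
CA = (α₁ + 2α₂)·DIC = (0.9494 + 2×0.01768) × 9.239 = 9.10 mmol/kg

CA = 9.10 mmol/kg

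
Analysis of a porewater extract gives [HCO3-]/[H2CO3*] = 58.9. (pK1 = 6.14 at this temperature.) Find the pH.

From K1 = [H⁺][HCO3-]/[H2CO3*]:  pH = pK1 + log₁₀([HCO3-]/[H2CO3*])
log₁₀(58.9) = +1.770
pH = 6.14 + (+1.770) = 7.91

pH = 7.91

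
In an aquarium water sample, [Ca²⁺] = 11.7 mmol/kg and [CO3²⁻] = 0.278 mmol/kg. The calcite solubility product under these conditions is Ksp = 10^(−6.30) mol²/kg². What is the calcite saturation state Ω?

Ω = 6.49

Ksp = 10^(−6.30) = 5.012×10^-7
Ω = [Ca²⁺][CO3²⁻]/Ksp = (11.7×10^-3)(0.278×10^-3) / 5.012×10^-7 = 6.49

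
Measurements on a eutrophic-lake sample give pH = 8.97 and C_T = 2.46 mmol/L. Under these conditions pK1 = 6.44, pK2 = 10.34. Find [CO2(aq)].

[CO2*] = 6.94 μmol/L

α₀ = 1 / (1 + K1/[H⁺] + K1K2/[H⁺]²) = 1 / (1 + 10^+2.53 + 10^+1.16)
   = 1 / (1 + 338.84 + 14.454) = 1/354.30 = 0.002822
[CO2*] = α₀ × DIC = 0.002822 × 2.46 = 0.00694 mmol/L = 6.94 μmol/L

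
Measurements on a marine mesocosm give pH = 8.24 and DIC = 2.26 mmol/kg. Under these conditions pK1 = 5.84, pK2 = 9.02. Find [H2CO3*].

[CO2*] = 7.69 μmol/kg

α₀ = 1 / (1 + K1/[H⁺] + K1K2/[H⁺]²) = 1 / (1 + 10^+2.40 + 10^+1.62)
   = 1 / (1 + 251.19 + 41.687) = 1/293.88 = 0.003403
[CO2*] = α₀ × DIC = 0.003403 × 2.26 = 0.00769 mmol/kg = 7.69 μmol/kg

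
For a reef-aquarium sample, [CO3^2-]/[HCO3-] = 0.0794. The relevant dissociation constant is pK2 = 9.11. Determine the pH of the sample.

pH = 8.01

From K2 = [H⁺][CO3^2-]/[HCO3-]:  pH = pK2 + log₁₀([CO3^2-]/[HCO3-])
log₁₀(0.0794) = -1.100
pH = 9.11 + (-1.100) = 8.01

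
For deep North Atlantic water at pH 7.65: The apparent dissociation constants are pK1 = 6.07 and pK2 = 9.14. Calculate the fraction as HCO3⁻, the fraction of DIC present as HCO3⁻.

α₁ = 0.945

α₁ = 1 / (1 + [H⁺]/K1 + K2/[H⁺]) = 1 / (1 + 10^-1.58 + 10^-1.49)
   = 1 / (1 + 0.026303 + 0.032359) = 1/1.0587 = 0.9446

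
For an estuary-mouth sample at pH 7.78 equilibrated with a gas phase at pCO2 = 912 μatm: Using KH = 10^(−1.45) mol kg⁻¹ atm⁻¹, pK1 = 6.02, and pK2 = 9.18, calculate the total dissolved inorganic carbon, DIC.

DIC = 1.97 mmol/kg

[CO2*] = KH · pCO2 = 10^(−1.45) × 912×10^-6 = 3.236×10^-5 mol/kg
α₀ = 1/(1 + K1/[H⁺] + K1K2/[H⁺]²) = 1/(1 + 10^+1.76 + 10^+0.36) = 0.01644
DIC = [CO2*]/α₀ = 3.236×10^-5 / 0.01644 = 1.97 mmol/kg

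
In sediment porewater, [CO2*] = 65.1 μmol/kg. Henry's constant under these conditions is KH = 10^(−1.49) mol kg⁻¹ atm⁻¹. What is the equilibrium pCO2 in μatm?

KH = 10^(−1.49) = 3.236×10^-2 mol kg⁻¹ atm⁻¹
pCO2 = [CO2*]/KH = 65.1×10^-6 / 3.236×10^-2 = 2.01×10^-3 atm = 2010 μatm

pCO2 = 2010 μatm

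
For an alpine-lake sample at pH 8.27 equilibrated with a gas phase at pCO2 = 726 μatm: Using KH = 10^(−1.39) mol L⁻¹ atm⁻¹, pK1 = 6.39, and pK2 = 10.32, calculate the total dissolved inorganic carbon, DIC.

DIC = 2.29 mmol/L

[CO2*] = KH · pCO2 = 10^(−1.39) × 726×10^-6 = 2.958×10^-5 mol/L
α₀ = 1/(1 + K1/[H⁺] + K1K2/[H⁺]²) = 1/(1 + 10^+1.88 + 10^-0.17) = 0.01290
DIC = [CO2*]/α₀ = 2.958×10^-5 / 0.01290 = 2.29 mmol/L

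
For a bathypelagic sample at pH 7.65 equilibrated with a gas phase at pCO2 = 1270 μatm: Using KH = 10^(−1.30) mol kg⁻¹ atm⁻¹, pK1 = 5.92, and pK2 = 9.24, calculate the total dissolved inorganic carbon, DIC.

[CO2*] = KH · pCO2 = 10^(−1.30) × 1270×10^-6 = 6.365×10^-5 mol/kg
α₀ = 1/(1 + K1/[H⁺] + K1K2/[H⁺]²) = 1/(1 + 10^+1.73 + 10^+0.14) = 0.01783
DIC = [CO2*]/α₀ = 6.365×10^-5 / 0.01783 = 3.57 mmol/kg

DIC = 3.57 mmol/kg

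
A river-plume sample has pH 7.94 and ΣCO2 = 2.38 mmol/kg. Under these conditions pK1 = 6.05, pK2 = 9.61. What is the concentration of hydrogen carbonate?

α₁ = 1 / (1 + [H⁺]/K1 + K2/[H⁺]) = 1 / (1 + 10^-1.89 + 10^-1.67)
   = 1 / (1 + 0.012882 + 0.021380) = 1/1.0343 = 0.9669
[HCO3⁻] = α₁ × DIC = 0.9669 × 2.38 = 2.30 mmol/kg

[HCO3⁻] = 2.30 mmol/kg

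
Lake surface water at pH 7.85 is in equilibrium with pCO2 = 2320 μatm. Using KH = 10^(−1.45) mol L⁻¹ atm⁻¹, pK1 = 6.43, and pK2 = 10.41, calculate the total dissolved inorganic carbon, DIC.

DIC = 2.25 mmol/L

[CO2*] = KH · pCO2 = 10^(−1.45) × 2320×10^-6 = 8.232×10^-5 mol/L
α₀ = 1/(1 + K1/[H⁺] + K1K2/[H⁺]²) = 1/(1 + 10^+1.42 + 10^-1.14) = 0.03653
DIC = [CO2*]/α₀ = 8.232×10^-5 / 0.03653 = 2.25 mmol/L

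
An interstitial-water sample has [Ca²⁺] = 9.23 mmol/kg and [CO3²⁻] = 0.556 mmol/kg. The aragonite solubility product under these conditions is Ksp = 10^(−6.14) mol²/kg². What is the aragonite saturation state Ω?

Ω = 7.08

Ksp = 10^(−6.14) = 7.244×10^-7
Ω = [Ca²⁺][CO3²⁻]/Ksp = (9.23×10^-3)(0.556×10^-3) / 7.244×10^-7 = 7.08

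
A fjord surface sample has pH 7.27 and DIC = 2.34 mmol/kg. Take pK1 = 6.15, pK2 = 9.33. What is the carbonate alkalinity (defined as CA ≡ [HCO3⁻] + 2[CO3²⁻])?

CA = [HCO3⁻] + 2[CO3²⁻] = (α₁ + 2α₂)·DIC
At pH 7.27: [H⁺]/K1 = 10^-1.12 = 0.075858, K2/[H⁺] = 10^-2.06 = 0.0087096
α₁ = 1/(1 + 0.075858 + 0.0087096) = 1/1.0846 = 0.9220; α₂ = α₁·K2/[H⁺] = 0.008031
α₁ + 2α₂ = 0.9381
CA = 0.9381 × 2.34 = 2.20 mmol/kg

CA = 2.20 mmol/kg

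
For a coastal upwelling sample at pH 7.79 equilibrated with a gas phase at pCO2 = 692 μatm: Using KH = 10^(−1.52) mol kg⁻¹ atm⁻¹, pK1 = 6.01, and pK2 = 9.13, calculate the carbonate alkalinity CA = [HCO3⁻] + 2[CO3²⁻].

CA = 1.37 mmol/kg

[CO2*] = KH · pCO2 = 10^(−1.52) × 692×10^-6 = 2.090×10^-5 mol/kg
α₀ = 1/(1 + K1/[H⁺] + K1K2/[H⁺]²) = 1/(1 + 10^+1.78 + 10^+0.44) = 0.01562
DIC = [CO2*]/α₀ = 2.090×10^-5 / 0.01562 = 1.338 mmol/kg
CA = (α₁ + 2α₂)·DIC = (0.9413 + 2×0.04303) × 1.338 = 1.37 mmol/kg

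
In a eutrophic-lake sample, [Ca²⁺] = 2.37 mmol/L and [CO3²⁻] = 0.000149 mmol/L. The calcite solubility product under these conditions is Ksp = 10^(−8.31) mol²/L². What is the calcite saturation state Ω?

Ω = 0.0721

Ksp = 10^(−8.31) = 4.898×10^-9
Ω = [Ca²⁺][CO3²⁻]/Ksp = (2.37×10^-3)(0.000149×10^-3) / 4.898×10^-9 = 0.0721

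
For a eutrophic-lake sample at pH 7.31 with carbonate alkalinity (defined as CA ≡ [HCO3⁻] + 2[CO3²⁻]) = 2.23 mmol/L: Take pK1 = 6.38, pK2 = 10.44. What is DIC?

DIC = 2.49 mmol/L

CA = [HCO3⁻] + 2[CO3²⁻] = (α₁ + 2α₂)·DIC
At pH 7.31: [H⁺]/K1 = 10^-0.93 = 0.11749, K2/[H⁺] = 10^-3.13 = 0.00074131
α₁ = 1/(1 + 0.11749 + 0.00074131) = 1/1.1182 = 0.8943; α₂ = α₁·K2/[H⁺] = 0.0006629
α₁ + 2α₂ = 0.8956
DIC = CA / (α₁ + 2α₂) = 2.23 / 0.8956 = 2.49 mmol/L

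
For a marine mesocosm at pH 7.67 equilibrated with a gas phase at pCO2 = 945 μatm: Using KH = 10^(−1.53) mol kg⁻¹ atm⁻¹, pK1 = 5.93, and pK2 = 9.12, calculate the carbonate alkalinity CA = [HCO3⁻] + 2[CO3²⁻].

[CO2*] = KH · pCO2 = 10^(−1.53) × 945×10^-6 = 2.789×10^-5 mol/kg
α₀ = 1/(1 + K1/[H⁺] + K1K2/[H⁺]²) = 1/(1 + 10^+1.74 + 10^+0.29) = 0.01727
DIC = [CO2*]/α₀ = 2.789×10^-5 / 0.01727 = 1.615 mmol/kg
CA = (α₁ + 2α₂)·DIC = (0.9491 + 2×0.03367) × 1.615 = 1.64 mmol/kg

CA = 1.64 mmol/kg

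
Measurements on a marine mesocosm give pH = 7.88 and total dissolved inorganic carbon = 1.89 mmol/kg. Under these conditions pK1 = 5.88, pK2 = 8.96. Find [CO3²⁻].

α₂ = 1 / (1 + [H⁺]/K2 + [H⁺]²/(K1K2)) = 1 / (1 + 10^+1.08 + 10^-0.92)
   = 1 / (1 + 12.023 + 0.12023) = 1/13.143 = 0.07609
[CO3²⁻] = α₂ × DIC = 0.07609 × 1.89 = 0.144 mmol/kg

[CO3²⁻] = 0.144 mmol/kg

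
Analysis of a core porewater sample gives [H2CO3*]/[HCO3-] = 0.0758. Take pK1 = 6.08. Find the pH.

pH = 7.20

From K1 = [H⁺][HCO3-]/[H2CO3*]:  pH = pK1 − log₁₀([H2CO3*]/[HCO3-])
log₁₀(0.0758) = -1.120
pH = 6.08 − (-1.120) = 7.20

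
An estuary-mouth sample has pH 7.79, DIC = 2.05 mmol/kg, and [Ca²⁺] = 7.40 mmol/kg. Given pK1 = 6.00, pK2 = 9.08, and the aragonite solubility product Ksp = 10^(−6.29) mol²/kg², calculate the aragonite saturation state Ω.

α₂ = 1 / (1 + [H⁺]/K2 + [H⁺]²/(K1K2)) = 1 / (1 + 10^+1.29 + 10^-0.50)
   = 1 / (1 + 19.498 + 0.31623) = 1/20.815 = 0.04804
[CO3²⁻] = α₂ × DIC = 0.04804 × 2.05 = 0.09849 mmol/kg
Ksp = 10^(−6.29) = 5.129×10^-7
Ω = [Ca²⁺][CO3²⁻]/Ksp = (7.40×10^-3)(9.849×10^-5) / 5.129×10^-7 = 1.42

Ω = 1.42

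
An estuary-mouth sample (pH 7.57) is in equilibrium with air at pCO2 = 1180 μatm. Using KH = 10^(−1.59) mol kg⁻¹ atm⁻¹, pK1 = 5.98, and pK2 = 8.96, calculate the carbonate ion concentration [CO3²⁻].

[CO2*] = KH · pCO2 = 10^(−1.59) × 1180×10^-6 = 3.033×10^-5 mol/kg
α₀ = 1/(1 + K1/[H⁺] + K1K2/[H⁺]²) = 1/(1 + 10^+1.59 + 10^+0.20) = 0.02410
DIC = [CO2*]/α₀ = 3.033×10^-5 / 0.02410 = 1.258 mmol/kg
[CO3²⁻] = α₂·DIC; α₂ = 0.03820, so [CO3²⁻] = 0.03820 × 1.258 = 0.0481 mmol/kg

[CO3²⁻] = 0.0481 mmol/kg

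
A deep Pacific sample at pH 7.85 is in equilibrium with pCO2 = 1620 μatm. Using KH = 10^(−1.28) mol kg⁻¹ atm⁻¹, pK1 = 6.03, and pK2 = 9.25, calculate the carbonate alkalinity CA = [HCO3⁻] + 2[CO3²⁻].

[CO2*] = KH · pCO2 = 10^(−1.28) × 1620×10^-6 = 8.502×10^-5 mol/kg
α₀ = 1/(1 + K1/[H⁺] + K1K2/[H⁺]²) = 1/(1 + 10^+1.82 + 10^+0.42) = 0.01435
DIC = [CO2*]/α₀ = 8.502×10^-5 / 0.01435 = 5.926 mmol/kg
CA = (α₁ + 2α₂)·DIC = (0.9479 + 2×0.03774) × 5.926 = 6.06 mmol/kg

CA = 6.06 mmol/kg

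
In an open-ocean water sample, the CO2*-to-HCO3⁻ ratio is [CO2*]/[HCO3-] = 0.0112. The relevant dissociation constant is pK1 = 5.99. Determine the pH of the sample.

pH = 7.94

From K1 = [H⁺][HCO3-]/[CO2*]:  pH = pK1 − log₁₀([CO2*]/[HCO3-])
log₁₀(0.0112) = -1.951
pH = 5.99 − (-1.951) = 7.94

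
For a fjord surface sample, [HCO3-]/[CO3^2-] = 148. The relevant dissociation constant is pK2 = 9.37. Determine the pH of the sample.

pH = 7.20

From K2 = [H⁺][CO3^2-]/[HCO3-]:  pH = pK2 − log₁₀([HCO3-]/[CO3^2-])
log₁₀(148) = +2.170
pH = 9.37 − (+2.170) = 7.20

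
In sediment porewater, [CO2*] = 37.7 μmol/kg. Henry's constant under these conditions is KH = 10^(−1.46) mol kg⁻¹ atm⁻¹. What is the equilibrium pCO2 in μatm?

KH = 10^(−1.46) = 3.467×10^-2 mol kg⁻¹ atm⁻¹
pCO2 = [CO2*]/KH = 37.7×10^-6 / 3.467×10^-2 = 1.09×10^-3 atm = 1090 μatm

pCO2 = 1090 μatm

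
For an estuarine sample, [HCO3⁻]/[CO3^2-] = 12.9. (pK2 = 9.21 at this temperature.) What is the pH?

pH = 8.10

From K2 = [H⁺][CO3^2-]/[HCO3⁻]:  pH = pK2 − log₁₀([HCO3⁻]/[CO3^2-])
log₁₀(12.9) = +1.111
pH = 9.21 − (+1.111) = 8.10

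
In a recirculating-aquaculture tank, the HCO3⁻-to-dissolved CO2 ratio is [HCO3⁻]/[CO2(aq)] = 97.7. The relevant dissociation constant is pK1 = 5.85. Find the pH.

pH = 7.84

From K1 = [H⁺][HCO3⁻]/[CO2(aq)]:  pH = pK1 + log₁₀([HCO3⁻]/[CO2(aq)])
log₁₀(97.7) = +1.990
pH = 5.85 + (+1.990) = 7.84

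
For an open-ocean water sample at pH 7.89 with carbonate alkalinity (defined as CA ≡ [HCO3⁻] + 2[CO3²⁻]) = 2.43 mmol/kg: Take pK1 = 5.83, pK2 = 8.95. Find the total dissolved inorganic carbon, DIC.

DIC = 2.27 mmol/kg

CA = [HCO3⁻] + 2[CO3²⁻] = (α₁ + 2α₂)·DIC
At pH 7.89: [H⁺]/K1 = 10^-2.06 = 0.0087096, K2/[H⁺] = 10^-1.06 = 0.087096
α₁ = 1/(1 + 0.0087096 + 0.087096) = 1/1.0958 = 0.9126; α₂ = α₁·K2/[H⁺] = 0.07948
α₁ + 2α₂ = 1.0715
DIC = CA / (α₁ + 2α₂) = 2.43 / 1.0715 = 2.27 mmol/kg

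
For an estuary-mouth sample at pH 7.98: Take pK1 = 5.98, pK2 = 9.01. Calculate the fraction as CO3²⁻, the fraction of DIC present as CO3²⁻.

α₂ = 1 / (1 + [H⁺]/K2 + [H⁺]²/(K1K2)) = 1 / (1 + 10^+1.03 + 10^-0.97)
   = 1 / (1 + 10.715 + 0.10715) = 1/11.822 = 0.08459

α₂ = 0.0846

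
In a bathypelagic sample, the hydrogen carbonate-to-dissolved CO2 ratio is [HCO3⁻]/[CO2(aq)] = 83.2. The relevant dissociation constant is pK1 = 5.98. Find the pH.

From K1 = [H⁺][HCO3⁻]/[CO2(aq)]:  pH = pK1 + log₁₀([HCO3⁻]/[CO2(aq)])
log₁₀(83.2) = +1.920
pH = 5.98 + (+1.920) = 7.90

pH = 7.90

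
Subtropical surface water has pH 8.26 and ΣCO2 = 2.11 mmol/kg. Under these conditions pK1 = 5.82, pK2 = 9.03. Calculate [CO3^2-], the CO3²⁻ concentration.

α₂ = 1 / (1 + [H⁺]/K2 + [H⁺]²/(K1K2)) = 1 / (1 + 10^+0.77 + 10^-1.67)
   = 1 / (1 + 5.8884 + 0.021380) = 1/6.9098 = 0.1447
[CO3²⁻] = α₂ × DIC = 0.1447 × 2.11 = 0.305 mmol/kg

[CO3²⁻] = 0.305 mmol/kg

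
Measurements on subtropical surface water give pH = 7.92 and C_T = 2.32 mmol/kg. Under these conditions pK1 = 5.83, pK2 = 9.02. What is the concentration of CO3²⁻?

α₂ = 1 / (1 + [H⁺]/K2 + [H⁺]²/(K1K2)) = 1 / (1 + 10^+1.10 + 10^-0.99)
   = 1 / (1 + 12.589 + 0.10233) = 1/13.692 = 0.07304
[CO3²⁻] = α₂ × DIC = 0.07304 × 2.32 = 0.169 mmol/kg

[CO3²⁻] = 0.169 mmol/kg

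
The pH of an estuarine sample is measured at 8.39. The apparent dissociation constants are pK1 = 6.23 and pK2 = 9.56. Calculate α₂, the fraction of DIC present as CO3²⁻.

α₂ = 1 / (1 + [H⁺]/K2 + [H⁺]²/(K1K2)) = 1 / (1 + 10^+1.17 + 10^-0.99)
   = 1 / (1 + 14.791 + 0.10233) = 1/15.893 = 0.06292

α₂ = 0.0629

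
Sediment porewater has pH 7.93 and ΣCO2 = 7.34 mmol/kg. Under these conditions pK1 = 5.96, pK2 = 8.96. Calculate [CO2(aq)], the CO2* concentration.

[CO2*] = 0.0712 mmol/kg

α₀ = 1 / (1 + K1/[H⁺] + K1K2/[H⁺]²) = 1 / (1 + 10^+1.97 + 10^+0.94)
   = 1 / (1 + 93.325 + 8.7096) = 1/103.04 = 0.009705
[CO2*] = α₀ × DIC = 0.009705 × 7.34 = 0.0712 mmol/kg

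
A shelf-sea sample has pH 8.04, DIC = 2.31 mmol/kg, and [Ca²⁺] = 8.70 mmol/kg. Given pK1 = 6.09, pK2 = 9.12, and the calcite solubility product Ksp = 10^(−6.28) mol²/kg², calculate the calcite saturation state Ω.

Ω = 2.91

α₂ = 1 / (1 + [H⁺]/K2 + [H⁺]²/(K1K2)) = 1 / (1 + 10^+1.08 + 10^-0.87)
   = 1 / (1 + 12.023 + 0.13490) = 1/13.158 = 0.07600
[CO3²⁻] = α₂ × DIC = 0.07600 × 2.31 = 0.1756 mmol/kg
Ksp = 10^(−6.28) = 5.248×10^-7
Ω = [Ca²⁺][CO3²⁻]/Ksp = (8.70×10^-3)(1.756×10^-4) / 5.248×10^-7 = 2.91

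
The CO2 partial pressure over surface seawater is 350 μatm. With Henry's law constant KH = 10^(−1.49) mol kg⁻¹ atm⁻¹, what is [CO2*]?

[CO2*] = 11.3 μmol/kg

KH = 10^(−1.49) = 3.236×10^-2 mol kg⁻¹ atm⁻¹
[CO2*] = KH · pCO2 = 3.236×10^-2 × 350×10^-6 atm = 1.13×10^-5 mol/kg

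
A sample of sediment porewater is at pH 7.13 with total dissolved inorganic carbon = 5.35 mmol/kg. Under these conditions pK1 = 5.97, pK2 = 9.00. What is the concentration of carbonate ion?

[CO3²⁻] = 0.0667 mmol/kg

α₂ = 1 / (1 + [H⁺]/K2 + [H⁺]²/(K1K2)) = 1 / (1 + 10^+1.87 + 10^+0.71)
   = 1 / (1 + 74.131 + 5.1286) = 1/80.260 = 0.01246
[CO3²⁻] = α₂ × DIC = 0.01246 × 5.35 = 0.0667 mmol/kg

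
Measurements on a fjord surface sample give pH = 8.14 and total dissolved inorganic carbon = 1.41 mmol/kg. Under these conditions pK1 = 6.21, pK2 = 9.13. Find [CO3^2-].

α₂ = 1 / (1 + [H⁺]/K2 + [H⁺]²/(K1K2)) = 1 / (1 + 10^+0.99 + 10^-0.94)
   = 1 / (1 + 9.7724 + 0.11482) = 1/10.887 = 0.09185
[CO3²⁻] = α₂ × DIC = 0.09185 × 1.41 = 0.130 mmol/kg

[CO3²⁻] = 0.130 mmol/kg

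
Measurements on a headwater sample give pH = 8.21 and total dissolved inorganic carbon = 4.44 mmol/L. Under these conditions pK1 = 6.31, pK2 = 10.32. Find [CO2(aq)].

[CO2*] = 0.0548 mmol/L

α₀ = 1 / (1 + K1/[H⁺] + K1K2/[H⁺]²) = 1 / (1 + 10^+1.90 + 10^-0.21)
   = 1 / (1 + 79.433 + 0.61660) = 1/81.049 = 0.01234
[CO2*] = α₀ × DIC = 0.01234 × 4.44 = 0.0548 mmol/L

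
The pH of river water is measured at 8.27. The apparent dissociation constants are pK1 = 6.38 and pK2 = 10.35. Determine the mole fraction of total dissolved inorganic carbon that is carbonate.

α₂ = 0.00814

α₂ = 1 / (1 + [H⁺]/K2 + [H⁺]²/(K1K2)) = 1 / (1 + 10^+2.08 + 10^+0.19)
   = 1 / (1 + 120.23 + 1.5488) = 1/122.78 = 0.008145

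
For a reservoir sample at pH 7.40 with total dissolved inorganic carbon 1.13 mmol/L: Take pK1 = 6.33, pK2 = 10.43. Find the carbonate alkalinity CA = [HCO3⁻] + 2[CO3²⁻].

CA = [HCO3⁻] + 2[CO3²⁻] = (α₁ + 2α₂)·DIC
At pH 7.40: [H⁺]/K1 = 10^-1.07 = 0.085114, K2/[H⁺] = 10^-3.03 = 0.00093325
α₁ = 1/(1 + 0.085114 + 0.00093325) = 1/1.0860 = 0.9208; α₂ = α₁·K2/[H⁺] = 0.0008593
α₁ + 2α₂ = 0.9225
CA = 0.9225 × 1.13 = 1.04 mmol/L

CA = 1.04 mmol/L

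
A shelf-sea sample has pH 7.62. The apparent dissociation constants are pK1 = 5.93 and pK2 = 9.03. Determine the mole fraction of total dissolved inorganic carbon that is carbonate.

α₂ = 1 / (1 + [H⁺]/K2 + [H⁺]²/(K1K2)) = 1 / (1 + 10^+1.41 + 10^-0.28)
   = 1 / (1 + 25.704 + 0.52481) = 1/27.229 = 0.03673

α₂ = 0.0367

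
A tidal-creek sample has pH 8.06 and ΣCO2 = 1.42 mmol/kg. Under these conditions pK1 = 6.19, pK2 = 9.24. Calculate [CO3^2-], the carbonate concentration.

[CO3²⁻] = 0.0869 mmol/kg

α₂ = 1 / (1 + [H⁺]/K2 + [H⁺]²/(K1K2)) = 1 / (1 + 10^+1.18 + 10^-0.69)
   = 1 / (1 + 15.136 + 0.20417) = 1/16.340 = 0.06120
[CO3²⁻] = α₂ × DIC = 0.06120 × 1.42 = 0.0869 mmol/kg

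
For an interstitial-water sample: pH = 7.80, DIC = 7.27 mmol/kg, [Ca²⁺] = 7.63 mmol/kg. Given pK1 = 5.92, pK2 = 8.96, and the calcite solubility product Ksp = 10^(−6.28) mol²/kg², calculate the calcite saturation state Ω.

α₂ = 1 / (1 + [H⁺]/K2 + [H⁺]²/(K1K2)) = 1 / (1 + 10^+1.16 + 10^-0.72)
   = 1 / (1 + 14.454 + 0.19055) = 1/15.645 = 0.06392
[CO3²⁻] = α₂ × DIC = 0.06392 × 7.27 = 0.4647 mmol/kg
Ksp = 10^(−6.28) = 5.248×10^-7
Ω = [Ca²⁺][CO3²⁻]/Ksp = (7.63×10^-3)(4.647×10^-4) / 5.248×10^-7 = 6.76

Ω = 6.76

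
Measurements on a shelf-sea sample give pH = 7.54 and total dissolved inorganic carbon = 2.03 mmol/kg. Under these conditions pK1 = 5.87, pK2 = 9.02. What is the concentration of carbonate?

[CO3²⁻] = 0.0637 mmol/kg

α₂ = 1 / (1 + [H⁺]/K2 + [H⁺]²/(K1K2)) = 1 / (1 + 10^+1.48 + 10^-0.19)
   = 1 / (1 + 30.200 + 0.64565) = 1/31.845 = 0.03140
[CO3²⁻] = α₂ × DIC = 0.03140 × 2.03 = 0.0637 mmol/kg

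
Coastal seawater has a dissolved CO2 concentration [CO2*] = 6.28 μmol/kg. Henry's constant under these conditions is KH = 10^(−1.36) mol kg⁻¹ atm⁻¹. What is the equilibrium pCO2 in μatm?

pCO2 = 144 μatm

KH = 10^(−1.36) = 4.365×10^-2 mol kg⁻¹ atm⁻¹
pCO2 = [CO2*]/KH = 6.28×10^-6 / 4.365×10^-2 = 1.44×10^-4 atm = 144 μatm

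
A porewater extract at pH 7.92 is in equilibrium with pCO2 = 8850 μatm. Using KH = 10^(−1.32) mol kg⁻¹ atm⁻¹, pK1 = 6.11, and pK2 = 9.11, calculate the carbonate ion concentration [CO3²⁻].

[CO2*] = KH · pCO2 = 10^(−1.32) × 8850×10^-6 = 4.236×10^-4 mol/kg
α₀ = 1/(1 + K1/[H⁺] + K1K2/[H⁺]²) = 1/(1 + 10^+1.81 + 10^+0.62) = 0.01434
DIC = [CO2*]/α₀ = 4.236×10^-4 / 0.01434 = 29.54 mmol/kg
[CO3²⁻] = α₂·DIC; α₂ = 0.05978, so [CO3²⁻] = 0.05978 × 29.54 = 1.77 mmol/kg

[CO3²⁻] = 1.77 mmol/kg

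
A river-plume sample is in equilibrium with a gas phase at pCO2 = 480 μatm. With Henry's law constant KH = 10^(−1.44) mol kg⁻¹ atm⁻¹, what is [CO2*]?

KH = 10^(−1.44) = 3.631×10^-2 mol kg⁻¹ atm⁻¹
[CO2*] = KH · pCO2 = 3.631×10^-2 × 480×10^-6 atm = 1.74×10^-5 mol/kg

[CO2*] = 17.4 μmol/kg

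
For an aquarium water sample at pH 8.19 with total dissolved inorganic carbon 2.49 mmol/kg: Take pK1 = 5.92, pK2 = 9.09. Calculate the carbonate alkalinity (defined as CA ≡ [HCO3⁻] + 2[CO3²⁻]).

CA = 2.76 mmol/kg

CA = [HCO3⁻] + 2[CO3²⁻] = (α₁ + 2α₂)·DIC
At pH 8.19: [H⁺]/K1 = 10^-2.27 = 0.0053703, K2/[H⁺] = 10^-0.90 = 0.12589
α₁ = 1/(1 + 0.0053703 + 0.12589) = 1/1.1313 = 0.8840; α₂ = α₁·K2/[H⁺] = 0.1113
α₁ + 2α₂ = 1.1065
CA = 1.1065 × 2.49 = 2.76 mmol/kg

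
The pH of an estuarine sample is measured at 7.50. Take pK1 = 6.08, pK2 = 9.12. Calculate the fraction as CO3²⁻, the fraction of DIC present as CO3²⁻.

α₂ = 0.0226

α₂ = 1 / (1 + [H⁺]/K2 + [H⁺]²/(K1K2)) = 1 / (1 + 10^+1.62 + 10^+0.20)
   = 1 / (1 + 41.687 + 1.5849) = 1/44.272 = 0.02259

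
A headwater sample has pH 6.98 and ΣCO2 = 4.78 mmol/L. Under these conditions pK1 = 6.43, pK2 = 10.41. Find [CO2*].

[CO2*] = 1.05 mmol/L

α₀ = 1 / (1 + K1/[H⁺] + K1K2/[H⁺]²) = 1 / (1 + 10^+0.55 + 10^-2.88)
   = 1 / (1 + 3.5481 + 0.0013183) = 1/4.5495 = 0.2198
[CO2*] = α₀ × DIC = 0.2198 × 4.78 = 1.05 mmol/L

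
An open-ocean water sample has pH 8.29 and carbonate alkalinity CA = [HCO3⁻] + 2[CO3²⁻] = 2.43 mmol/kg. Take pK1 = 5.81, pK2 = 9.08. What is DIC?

DIC = 2.14 mmol/kg

CA = [HCO3⁻] + 2[CO3²⁻] = (α₁ + 2α₂)·DIC
At pH 8.29: [H⁺]/K1 = 10^-2.48 = 0.0033113, K2/[H⁺] = 10^-0.79 = 0.16218
α₁ = 1/(1 + 0.0033113 + 0.16218) = 1/1.1655 = 0.8580; α₂ = α₁·K2/[H⁺] = 0.1392
α₁ + 2α₂ = 1.1363
DIC = CA / (α₁ + 2α₂) = 2.43 / 1.1363 = 2.14 mmol/kg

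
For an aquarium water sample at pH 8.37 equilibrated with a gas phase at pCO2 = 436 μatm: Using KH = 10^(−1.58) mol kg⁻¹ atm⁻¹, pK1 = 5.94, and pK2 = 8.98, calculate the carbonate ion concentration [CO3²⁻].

[CO2*] = KH · pCO2 = 10^(−1.58) × 436×10^-6 = 1.147×10^-5 mol/kg
α₀ = 1/(1 + K1/[H⁺] + K1K2/[H⁺]²) = 1/(1 + 10^+2.43 + 10^+1.82) = 0.002974
DIC = [CO2*]/α₀ = 1.147×10^-5 / 0.002974 = 3.856 mmol/kg
[CO3²⁻] = α₂·DIC; α₂ = 0.1965, so [CO3²⁻] = 0.1965 × 3.856 = 0.758 mmol/kg

[CO3²⁻] = 0.758 mmol/kg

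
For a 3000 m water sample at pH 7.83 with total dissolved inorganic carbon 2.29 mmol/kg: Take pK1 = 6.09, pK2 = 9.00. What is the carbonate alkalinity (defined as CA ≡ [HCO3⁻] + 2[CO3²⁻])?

CA = 2.39 mmol/kg

CA = [HCO3⁻] + 2[CO3²⁻] = (α₁ + 2α₂)·DIC
At pH 7.83: [H⁺]/K1 = 10^-1.74 = 0.018197, K2/[H⁺] = 10^-1.17 = 0.067608
α₁ = 1/(1 + 0.018197 + 0.067608) = 1/1.0858 = 0.9210; α₂ = α₁·K2/[H⁺] = 0.06227
α₁ + 2α₂ = 1.0455
CA = 1.0455 × 2.29 = 2.39 mmol/kg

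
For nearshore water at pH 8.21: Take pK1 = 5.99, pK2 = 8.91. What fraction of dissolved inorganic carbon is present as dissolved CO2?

α₀ = 0.00500

α₀ = 1 / (1 + K1/[H⁺] + K1K2/[H⁺]²) = 1 / (1 + 10^+2.22 + 10^+1.52)
   = 1 / (1 + 165.96 + 33.113) = 1/200.07 = 0.004998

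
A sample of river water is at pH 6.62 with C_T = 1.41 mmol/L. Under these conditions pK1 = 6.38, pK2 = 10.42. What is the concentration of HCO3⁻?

[HCO3⁻] = 0.895 mmol/L

α₁ = 1 / (1 + [H⁺]/K1 + K2/[H⁺]) = 1 / (1 + 10^-0.24 + 10^-3.80)
   = 1 / (1 + 0.57544 + 0.00015849) = 1/1.5756 = 0.6347
[HCO3⁻] = α₁ × DIC = 0.6347 × 1.41 = 0.895 mmol/L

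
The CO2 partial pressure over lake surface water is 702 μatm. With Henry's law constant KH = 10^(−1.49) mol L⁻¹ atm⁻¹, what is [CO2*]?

KH = 10^(−1.49) = 3.236×10^-2 mol L⁻¹ atm⁻¹
[CO2*] = KH · pCO2 = 3.236×10^-2 × 702×10^-6 atm = 2.27×10^-5 mol/L

[CO2*] = 22.7 μmol/L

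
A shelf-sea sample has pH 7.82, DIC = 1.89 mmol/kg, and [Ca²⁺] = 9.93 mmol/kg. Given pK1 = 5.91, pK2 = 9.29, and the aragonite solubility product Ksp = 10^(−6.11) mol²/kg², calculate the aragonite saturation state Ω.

Ω = 0.783

α₂ = 1 / (1 + [H⁺]/K2 + [H⁺]²/(K1K2)) = 1 / (1 + 10^+1.47 + 10^-0.44)
   = 1 / (1 + 29.512 + 0.36308) = 1/30.875 = 0.03239
[CO3²⁻] = α₂ × DIC = 0.03239 × 1.89 = 0.06121 mmol/kg
Ksp = 10^(−6.11) = 7.762×10^-7
Ω = [Ca²⁺][CO3²⁻]/Ksp = (9.93×10^-3)(6.121×10^-5) / 7.762×10^-7 = 0.783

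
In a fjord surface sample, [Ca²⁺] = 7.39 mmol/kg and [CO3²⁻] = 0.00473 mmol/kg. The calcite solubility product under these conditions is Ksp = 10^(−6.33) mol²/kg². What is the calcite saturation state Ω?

Ksp = 10^(−6.33) = 4.677×10^-7
Ω = [Ca²⁺][CO3²⁻]/Ksp = (7.39×10^-3)(0.00473×10^-3) / 4.677×10^-7 = 0.0747

Ω = 0.0747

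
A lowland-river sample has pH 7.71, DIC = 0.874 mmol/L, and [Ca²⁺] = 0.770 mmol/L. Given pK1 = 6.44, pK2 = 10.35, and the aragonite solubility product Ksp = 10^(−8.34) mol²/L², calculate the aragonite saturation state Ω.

Ω = 0.319

α₂ = 1 / (1 + [H⁺]/K2 + [H⁺]²/(K1K2)) = 1 / (1 + 10^+2.64 + 10^+1.37)
   = 1 / (1 + 436.52 + 23.442) = 1/460.96 = 0.002169
[CO3²⁻] = α₂ × DIC = 0.002169 × 0.874 = 0.001896 mmol/L = 1.896 μmol/L
Ksp = 10^(−8.34) = 4.571×10^-9
Ω = [Ca²⁺][CO3²⁻]/Ksp = (0.770×10^-3)(1.896×10^-6) / 4.571×10^-9 = 0.319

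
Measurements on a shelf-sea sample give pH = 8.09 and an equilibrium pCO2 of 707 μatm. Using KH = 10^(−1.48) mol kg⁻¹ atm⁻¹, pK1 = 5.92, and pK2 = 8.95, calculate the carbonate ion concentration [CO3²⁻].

[CO2*] = KH · pCO2 = 10^(−1.48) × 707×10^-6 = 2.341×10^-5 mol/kg
α₀ = 1/(1 + K1/[H⁺] + K1K2/[H⁺]²) = 1/(1 + 10^+2.17 + 10^+1.31) = 0.005906
DIC = [CO2*]/α₀ = 2.341×10^-5 / 0.005906 = 3.964 mmol/kg
[CO3²⁻] = α₂·DIC; α₂ = 0.1206, so [CO3²⁻] = 0.1206 × 3.964 = 0.478 mmol/kg

[CO3²⁻] = 0.478 mmol/kg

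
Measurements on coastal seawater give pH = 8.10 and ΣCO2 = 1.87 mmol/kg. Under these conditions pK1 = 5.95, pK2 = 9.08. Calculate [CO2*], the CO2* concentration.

[CO2*] = 11.9 μmol/kg

α₀ = 1 / (1 + K1/[H⁺] + K1K2/[H⁺]²) = 1 / (1 + 10^+2.15 + 10^+1.17)
   = 1 / (1 + 141.25 + 14.791) = 1/157.04 = 0.006368
[CO2*] = α₀ × DIC = 0.006368 × 1.87 = 0.0119 mmol/kg = 11.9 μmol/kg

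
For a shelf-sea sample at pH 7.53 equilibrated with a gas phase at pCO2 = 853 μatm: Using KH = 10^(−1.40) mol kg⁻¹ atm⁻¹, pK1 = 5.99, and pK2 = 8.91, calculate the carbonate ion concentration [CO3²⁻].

[CO3²⁻] = 0.0491 mmol/kg

[CO2*] = KH · pCO2 = 10^(−1.40) × 853×10^-6 = 3.396×10^-5 mol/kg
α₀ = 1/(1 + K1/[H⁺] + K1K2/[H⁺]²) = 1/(1 + 10^+1.54 + 10^+0.16) = 0.02694
DIC = [CO2*]/α₀ = 3.396×10^-5 / 0.02694 = 1.261 mmol/kg
[CO3²⁻] = α₂·DIC; α₂ = 0.03894, so [CO3²⁻] = 0.03894 × 1.261 = 0.0491 mmol/kg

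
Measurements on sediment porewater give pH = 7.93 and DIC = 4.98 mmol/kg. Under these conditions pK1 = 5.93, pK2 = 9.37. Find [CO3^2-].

[CO3²⁻] = 0.173 mmol/kg

α₂ = 1 / (1 + [H⁺]/K2 + [H⁺]²/(K1K2)) = 1 / (1 + 10^+1.44 + 10^-0.56)
   = 1 / (1 + 27.542 + 0.27542) = 1/28.818 = 0.03470
[CO3²⁻] = α₂ × DIC = 0.03470 × 4.98 = 0.173 mmol/kg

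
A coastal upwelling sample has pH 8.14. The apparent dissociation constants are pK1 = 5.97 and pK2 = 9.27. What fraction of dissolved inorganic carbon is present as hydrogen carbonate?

α₁ = 1 / (1 + [H⁺]/K1 + K2/[H⁺]) = 1 / (1 + 10^-2.17 + 10^-1.13)
   = 1 / (1 + 0.0067608 + 0.074131) = 1/1.0809 = 0.9252

α₁ = 0.925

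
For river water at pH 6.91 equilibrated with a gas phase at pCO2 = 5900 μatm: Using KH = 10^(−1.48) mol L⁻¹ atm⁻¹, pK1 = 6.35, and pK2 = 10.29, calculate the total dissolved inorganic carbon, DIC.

[CO2*] = KH · pCO2 = 10^(−1.48) × 5900×10^-6 = 1.954×10^-4 mol/L
α₀ = 1/(1 + K1/[H⁺] + K1K2/[H⁺]²) = 1/(1 + 10^+0.56 + 10^-2.82) = 0.2159
DIC = [CO2*]/α₀ = 1.954×10^-4 / 0.2159 = 0.905 mmol/L

DIC = 0.905 mmol/L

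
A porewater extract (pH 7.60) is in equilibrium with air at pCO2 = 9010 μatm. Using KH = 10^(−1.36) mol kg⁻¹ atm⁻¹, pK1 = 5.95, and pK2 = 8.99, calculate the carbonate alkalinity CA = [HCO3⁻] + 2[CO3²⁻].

[CO2*] = KH · pCO2 = 10^(−1.36) × 9010×10^-6 = 3.933×10^-4 mol/kg
α₀ = 1/(1 + K1/[H⁺] + K1K2/[H⁺]²) = 1/(1 + 10^+1.65 + 10^+0.26) = 0.02106
DIC = [CO2*]/α₀ = 3.933×10^-4 / 0.02106 = 18.68 mmol/kg
CA = (α₁ + 2α₂)·DIC = (0.9406 + 2×0.03832) × 18.68 = 19.0 mmol/kg

CA = 19.0 mmol/kg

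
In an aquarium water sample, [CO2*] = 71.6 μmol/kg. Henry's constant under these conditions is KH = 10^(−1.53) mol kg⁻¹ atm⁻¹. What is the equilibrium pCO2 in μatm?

pCO2 = 2430 μatm

KH = 10^(−1.53) = 2.951×10^-2 mol kg⁻¹ atm⁻¹
pCO2 = [CO2*]/KH = 71.6×10^-6 / 2.951×10^-2 = 2.43×10^-3 atm = 2430 μatm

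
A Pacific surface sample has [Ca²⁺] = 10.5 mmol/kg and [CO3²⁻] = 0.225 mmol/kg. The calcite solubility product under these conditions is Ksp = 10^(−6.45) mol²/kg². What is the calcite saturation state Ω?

Ω = 6.66

Ksp = 10^(−6.45) = 3.548×10^-7
Ω = [Ca²⁺][CO3²⁻]/Ksp = (10.5×10^-3)(0.225×10^-3) / 3.548×10^-7 = 6.66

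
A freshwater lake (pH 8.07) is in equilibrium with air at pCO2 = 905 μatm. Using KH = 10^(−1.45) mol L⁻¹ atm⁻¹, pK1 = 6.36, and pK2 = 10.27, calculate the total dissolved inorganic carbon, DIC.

[CO2*] = KH · pCO2 = 10^(−1.45) × 905×10^-6 = 3.211×10^-5 mol/L
α₀ = 1/(1 + K1/[H⁺] + K1K2/[H⁺]²) = 1/(1 + 10^+1.71 + 10^-0.49) = 0.01901
DIC = [CO2*]/α₀ = 3.211×10^-5 / 0.01901 = 1.69 mmol/L

DIC = 1.69 mmol/L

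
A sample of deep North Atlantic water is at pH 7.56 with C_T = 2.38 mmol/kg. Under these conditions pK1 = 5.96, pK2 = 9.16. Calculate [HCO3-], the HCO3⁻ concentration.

[HCO3⁻] = 2.27 mmol/kg

α₁ = 1 / (1 + [H⁺]/K1 + K2/[H⁺]) = 1 / (1 + 10^-1.60 + 10^-1.60)
   = 1 / (1 + 0.025119 + 0.025119) = 1/1.0502 = 0.9522
[HCO3⁻] = α₁ × DIC = 0.9522 × 2.38 = 2.27 mmol/kg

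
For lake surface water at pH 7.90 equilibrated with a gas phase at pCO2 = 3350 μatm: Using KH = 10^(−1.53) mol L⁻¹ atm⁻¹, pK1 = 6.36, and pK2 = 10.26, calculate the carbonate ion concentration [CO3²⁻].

[CO3²⁻] = 15.0 μmol/L

[CO2*] = KH · pCO2 = 10^(−1.53) × 3350×10^-6 = 9.887×10^-5 mol/L
α₀ = 1/(1 + K1/[H⁺] + K1K2/[H⁺]²) = 1/(1 + 10^+1.54 + 10^-0.82) = 0.02791
DIC = [CO2*]/α₀ = 9.887×10^-5 / 0.02791 = 3.542 mmol/L
[CO3²⁻] = α₂·DIC; α₂ = 0.004225, so [CO3²⁻] = 0.004225 × 3.542 = 0.0150 mmol/L = 15.0 μmol/L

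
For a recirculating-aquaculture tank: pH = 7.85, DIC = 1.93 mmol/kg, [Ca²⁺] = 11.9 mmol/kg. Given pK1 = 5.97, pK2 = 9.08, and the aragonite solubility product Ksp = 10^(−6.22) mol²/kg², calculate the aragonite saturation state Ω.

α₂ = 1 / (1 + [H⁺]/K2 + [H⁺]²/(K1K2)) = 1 / (1 + 10^+1.23 + 10^-0.65)
   = 1 / (1 + 16.982 + 0.22387) = 1/18.206 = 0.05493
[CO3²⁻] = α₂ × DIC = 0.05493 × 1.93 = 0.1060 mmol/kg
Ksp = 10^(−6.22) = 6.026×10^-7
Ω = [Ca²⁺][CO3²⁻]/Ksp = (11.9×10^-3)(1.060×10^-4) / 6.026×10^-7 = 2.09

Ω = 2.09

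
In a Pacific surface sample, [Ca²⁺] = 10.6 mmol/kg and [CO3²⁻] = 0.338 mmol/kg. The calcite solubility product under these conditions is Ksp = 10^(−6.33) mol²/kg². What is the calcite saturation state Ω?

Ω = 7.66

Ksp = 10^(−6.33) = 4.677×10^-7
Ω = [Ca²⁺][CO3²⁻]/Ksp = (10.6×10^-3)(0.338×10^-3) / 4.677×10^-7 = 7.66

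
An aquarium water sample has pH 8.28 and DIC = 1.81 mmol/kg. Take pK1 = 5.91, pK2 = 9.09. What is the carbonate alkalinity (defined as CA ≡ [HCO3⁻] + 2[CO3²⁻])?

CA = 2.05 mmol/kg

CA = [HCO3⁻] + 2[CO3²⁻] = (α₁ + 2α₂)·DIC
At pH 8.28: [H⁺]/K1 = 10^-2.37 = 0.0042658, K2/[H⁺] = 10^-0.81 = 0.15488
α₁ = 1/(1 + 0.0042658 + 0.15488) = 1/1.1591 = 0.8627; α₂ = α₁·K2/[H⁺] = 0.1336
α₁ + 2α₂ = 1.1299
CA = 1.1299 × 1.81 = 2.05 mmol/kg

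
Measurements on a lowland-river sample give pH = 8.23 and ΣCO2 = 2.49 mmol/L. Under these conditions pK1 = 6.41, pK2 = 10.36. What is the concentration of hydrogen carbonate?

[HCO3⁻] = 2.44 mmol/L

α₁ = 1 / (1 + [H⁺]/K1 + K2/[H⁺]) = 1 / (1 + 10^-1.82 + 10^-2.13)
   = 1 / (1 + 0.015136 + 0.0074131) = 1/1.0225 = 0.9779
[HCO3⁻] = α₁ × DIC = 0.9779 × 2.49 = 2.44 mmol/L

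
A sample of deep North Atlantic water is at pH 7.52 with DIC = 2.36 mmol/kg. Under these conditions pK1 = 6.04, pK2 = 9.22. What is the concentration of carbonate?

[CO3²⁻] = 0.0447 mmol/kg

α₂ = 1 / (1 + [H⁺]/K2 + [H⁺]²/(K1K2)) = 1 / (1 + 10^+1.70 + 10^+0.22)
   = 1 / (1 + 50.119 + 1.6596) = 1/52.778 = 0.01895
[CO3²⁻] = α₂ × DIC = 0.01895 × 2.36 = 0.0447 mmol/kg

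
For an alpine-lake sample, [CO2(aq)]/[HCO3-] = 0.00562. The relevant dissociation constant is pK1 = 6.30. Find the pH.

From K1 = [H⁺][HCO3-]/[CO2(aq)]:  pH = pK1 − log₁₀([CO2(aq)]/[HCO3-])
log₁₀(0.00562) = -2.250
pH = 6.30 − (-2.250) = 8.55

pH = 8.55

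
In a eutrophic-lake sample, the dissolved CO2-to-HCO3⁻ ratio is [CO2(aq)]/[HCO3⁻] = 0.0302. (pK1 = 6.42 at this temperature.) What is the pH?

From K1 = [H⁺][HCO3⁻]/[CO2(aq)]:  pH = pK1 − log₁₀([CO2(aq)]/[HCO3⁻])
log₁₀(0.0302) = -1.520
pH = 6.42 − (-1.520) = 7.94

pH = 7.94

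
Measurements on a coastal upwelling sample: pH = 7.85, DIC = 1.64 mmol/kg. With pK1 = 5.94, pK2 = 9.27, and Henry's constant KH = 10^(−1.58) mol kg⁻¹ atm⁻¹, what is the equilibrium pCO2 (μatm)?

α₀ = 1 / (1 + K1/[H⁺] + K1K2/[H⁺]²) = 1 / (1 + 10^+1.91 + 10^+0.49)
   = 1 / (1 + 81.283 + 3.0903) = 1/85.373 = 0.01171
[CO2*] = α₀ × DIC = 0.01171 × 1.64 = 0.01921 mmol/kg = 19.21 μmol/kg
pCO2 = [CO2*]/KH = 1.921×10^-5 / 2.630×10^-2 = 730 μatm

pCO2 = 730 μatm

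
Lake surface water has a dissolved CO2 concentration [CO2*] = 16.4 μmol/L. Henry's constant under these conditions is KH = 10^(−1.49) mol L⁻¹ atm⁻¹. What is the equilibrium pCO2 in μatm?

KH = 10^(−1.49) = 3.236×10^-2 mol L⁻¹ atm⁻¹
pCO2 = [CO2*]/KH = 16.4×10^-6 / 3.236×10^-2 = 5.07×10^-4 atm = 507 μatm

pCO2 = 507 μatm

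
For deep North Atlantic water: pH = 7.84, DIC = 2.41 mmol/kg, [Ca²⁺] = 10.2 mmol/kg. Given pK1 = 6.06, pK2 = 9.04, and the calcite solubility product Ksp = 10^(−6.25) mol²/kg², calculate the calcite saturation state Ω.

Ω = 2.55

α₂ = 1 / (1 + [H⁺]/K2 + [H⁺]²/(K1K2)) = 1 / (1 + 10^+1.20 + 10^-0.58)
   = 1 / (1 + 15.849 + 0.26303) = 1/17.112 = 0.05844
[CO3²⁻] = α₂ × DIC = 0.05844 × 2.41 = 0.1408 mmol/kg
Ksp = 10^(−6.25) = 5.623×10^-7
Ω = [Ca²⁺][CO3²⁻]/Ksp = (10.2×10^-3)(1.408×10^-4) / 5.623×10^-7 = 2.55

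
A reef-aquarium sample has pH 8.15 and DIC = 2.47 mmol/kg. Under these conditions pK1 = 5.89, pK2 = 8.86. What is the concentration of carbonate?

[CO3²⁻] = 0.401 mmol/kg

α₂ = 1 / (1 + [H⁺]/K2 + [H⁺]²/(K1K2)) = 1 / (1 + 10^+0.71 + 10^-1.55)
   = 1 / (1 + 5.1286 + 0.028184) = 1/6.1568 = 0.1624
[CO3²⁻] = α₂ × DIC = 0.1624 × 2.47 = 0.401 mmol/kg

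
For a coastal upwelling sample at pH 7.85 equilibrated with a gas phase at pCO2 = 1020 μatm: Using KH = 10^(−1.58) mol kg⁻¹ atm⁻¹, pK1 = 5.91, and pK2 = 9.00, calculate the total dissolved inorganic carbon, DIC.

DIC = 2.53 mmol/kg

[CO2*] = KH · pCO2 = 10^(−1.58) × 1020×10^-6 = 2.683×10^-5 mol/kg
α₀ = 1/(1 + K1/[H⁺] + K1K2/[H⁺]²) = 1/(1 + 10^+1.94 + 10^+0.79) = 0.01061
DIC = [CO2*]/α₀ = 2.683×10^-5 / 0.01061 = 2.53 mmol/kg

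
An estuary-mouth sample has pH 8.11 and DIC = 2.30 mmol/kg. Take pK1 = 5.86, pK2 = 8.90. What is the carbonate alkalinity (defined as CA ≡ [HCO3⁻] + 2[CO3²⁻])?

CA = [HCO3⁻] + 2[CO3²⁻] = (α₁ + 2α₂)·DIC
At pH 8.11: [H⁺]/K1 = 10^-2.25 = 0.0056234, K2/[H⁺] = 10^-0.79 = 0.16218
α₁ = 1/(1 + 0.0056234 + 0.16218) = 1/1.1678 = 0.8563; α₂ = α₁·K2/[H⁺] = 0.1389
α₁ + 2α₂ = 1.1341
CA = 1.1341 × 2.30 = 2.61 mmol/kg

CA = 2.61 mmol/kg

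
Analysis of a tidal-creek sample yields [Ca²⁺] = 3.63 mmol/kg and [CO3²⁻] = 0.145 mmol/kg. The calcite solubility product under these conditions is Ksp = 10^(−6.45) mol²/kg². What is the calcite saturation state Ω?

Ksp = 10^(−6.45) = 3.548×10^-7
Ω = [Ca²⁺][CO3²⁻]/Ksp = (3.63×10^-3)(0.145×10^-3) / 3.548×10^-7 = 1.48

Ω = 1.48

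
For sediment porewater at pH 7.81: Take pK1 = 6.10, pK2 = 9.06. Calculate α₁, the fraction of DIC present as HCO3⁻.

α₁ = 1 / (1 + [H⁺]/K1 + K2/[H⁺]) = 1 / (1 + 10^-1.71 + 10^-1.25)
   = 1 / (1 + 0.019498 + 0.056234) = 1/1.0757 = 0.9296

α₁ = 0.930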